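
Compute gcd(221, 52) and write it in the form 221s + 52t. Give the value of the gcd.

Apply Euclid's algorithm to 221 and 52:
221 = 4*52 + 13
52 = 4*13 + 0
gcd(221, 52) = 13.
Back-substituting:
13 = 221 − 4·52
So 13 = (1)·221 + (-4)·52.

13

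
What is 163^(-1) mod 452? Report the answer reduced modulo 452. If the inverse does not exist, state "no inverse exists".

391

Run Euclid on (452, 163):
452 = 2*163 + 126
163 = 1*126 + 37
126 = 3*37 + 15
37 = 2*15 + 7
15 = 2*7 + 1
7 = 7*1 + 0
Since gcd(163, 452) = 1, back-substitute to write 1 as a combination:
1 = 15 − 2·7
1 = −2·37 + 5·15
1 = 5·126 − 17·37
1 = −17·163 + 22·126
1 = 22·452 − 61·163
Hence 163⁻¹ ≡ -61 ≡ 391 (mod 452).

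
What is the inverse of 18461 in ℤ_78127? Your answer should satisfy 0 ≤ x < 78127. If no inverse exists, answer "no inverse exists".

12933

gcd(78127, 18461) by repeated division:
78127 = 4×18461 + 4283
18461 = 4×4283 + 1329
4283 = 3×1329 + 296
1329 = 4×296 + 145
296 = 2×145 + 6
145 = 24×6 + 1
6 = 6×1 + 0
gcd = 1, so the inverse exists. Back-substitute:
1 = 145 − 24·6
1 = −24·296 + 49·145
1 = 49·1329 − 220·296
1 = −220·4283 + 709·1329
1 = 709·18461 − 3056·4283
1 = −3056·78127 + 12933·18461
So 18461·12933 ≡ 1 (mod 78127).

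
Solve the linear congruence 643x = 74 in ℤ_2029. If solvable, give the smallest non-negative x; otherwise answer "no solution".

First find gcd(643, 2029):
2029 = 3×643 + 100
643 = 6×100 + 43
100 = 2×43 + 14
43 = 3×14 + 1
14 = 14×1 + 0
gcd = 1, so a unique solution mod 2029 exists.
Back-substitute for the Bézout coefficients:
1 = 43 − 3·14
1 = −3·100 + 7·43
1 = 7·643 − 45·100
1 = −45·2029 + 142·643
So 643·(142) ≡ 1 (mod 2029), giving 643⁻¹ ≡ 142.
x ≡ 643⁻¹·74 ≡ 142·74 ≡ 363 (mod 2029).

363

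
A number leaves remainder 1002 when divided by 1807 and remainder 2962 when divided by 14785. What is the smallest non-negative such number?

Write x = 1002 + 1807·k. Then 1807·k ≡ 2962 − 1002 ≡ 1960 (mod 14785).
Need 1807⁻¹ mod 14785. Extended Euclid on (14785, 1807):
14785 = 8×1807 + 329
1807 = 5×329 + 162
329 = 2×162 + 5
162 = 32×5 + 2
5 = 2×2 + 1
2 = 2×1 + 0
Back-substitute:
1 = 5 − 2·2
1 = −2·162 + 65·5
1 = 65·329 − 132·162
1 = −132·1807 + 725·329
1 = 725·14785 − 5932·1807
1807⁻¹ ≡ 8853 (mod 14785), so k ≡ 8853·1960 ≡ 9075 (mod 14785).
x = 1002 + 1807·9075 = 16399527.

16399527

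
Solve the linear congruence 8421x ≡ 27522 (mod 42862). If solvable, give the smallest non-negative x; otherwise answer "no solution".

First find gcd(8421, 42862):
42862 = 5·8421 + 757
8421 = 11·757 + 94
757 = 8·94 + 5
94 = 18·5 + 4
5 = 1·4 + 1
4 = 4·1 + 0
gcd = 1, so a unique solution mod 42862 exists.
Back-substitute for the Bézout coefficients:
1 = 5 − 4
1 = −94 + 19·5
1 = 19·757 − 153·94
1 = −153·8421 + 1702·757
1 = 1702·42862 − 8663·8421
So 8421·(-8663) ≡ 1 (mod 42862), giving 8421⁻¹ ≡ 34199.
x ≡ 8421⁻¹·27522 ≡ 34199·27522 ≡ 18220 (mod 42862).

18220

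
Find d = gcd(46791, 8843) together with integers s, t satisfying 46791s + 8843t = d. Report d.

1

Euclidean algorithm:
46791 = 5×8843 + 2576
8843 = 3×2576 + 1115
2576 = 2×1115 + 346
1115 = 3×346 + 77
346 = 4×77 + 38
77 = 2×38 + 1
38 = 38×1 + 0
gcd(46791, 8843) = 1.
Express as a combination:
1 = 77 − 2·38
1 = −2·346 + 9·77
1 = 9·1115 − 29·346
1 = −29·2576 + 67·1115
1 = 67·8843 − 230·2576
1 = −230·46791 + 1217·8843
So 1 = (-230)·46791 + (1217)·8843.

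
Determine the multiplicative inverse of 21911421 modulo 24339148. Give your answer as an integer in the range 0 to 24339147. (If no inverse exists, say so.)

23628381

gcd(24339148, 21911421) by repeated division:
24339148 = 1×21911421 + 2427727
21911421 = 9×2427727 + 61878
2427727 = 39×61878 + 14485
61878 = 4×14485 + 3938
14485 = 3×3938 + 2671
3938 = 1×2671 + 1267
2671 = 2×1267 + 137
1267 = 9×137 + 34
137 = 4×34 + 1
34 = 34×1 + 0
gcd = 1, so the inverse exists. Back-substitute:
1 = 137 − 4·34
1 = −4·1267 + 37·137
1 = 37·2671 − 78·1267
1 = −78·3938 + 115·2671
1 = 115·14485 − 423·3938
1 = −423·61878 + 1807·14485
1 = 1807·2427727 − 70896·61878
1 = −70896·21911421 + 639871·2427727
1 = 639871·24339148 − 710767·21911421
Thus 21911421·(-710767) ≡ 1 (mod 24339148); reducing, -710767 mod 24339148 = 23628381.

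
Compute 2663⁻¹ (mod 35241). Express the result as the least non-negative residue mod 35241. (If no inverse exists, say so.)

gcd(35241, 2663) by repeated division:
35241 = 13*2663 + 622
2663 = 4*622 + 175
622 = 3*175 + 97
175 = 1*97 + 78
97 = 1*78 + 19
78 = 4*19 + 2
19 = 9*2 + 1
2 = 2*1 + 0
gcd = 1, so the inverse exists. Back-substitute:
1 = 19 − 9·2
1 = −9·78 + 37·19
1 = 37·97 − 46·78
1 = −46·175 + 83·97
1 = 83·622 − 295·175
1 = −295·2663 + 1263·622
1 = 1263·35241 − 16714·2663
So 2663·(-16714) ≡ 1 (mod 35241), and -16714 ≡ 18527 (mod 35241).

18527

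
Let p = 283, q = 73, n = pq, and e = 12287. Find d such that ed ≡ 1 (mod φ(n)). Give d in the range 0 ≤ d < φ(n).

8735

φ(n) = (p−1)(q−1) = 282·72 = 20304.
Need d with 12287·d ≡ 1 (mod 20304). Apply the extended Euclidean algorithm:
20304 = 1*12287 + 8017
12287 = 1*8017 + 4270
8017 = 1*4270 + 3747
4270 = 1*3747 + 523
3747 = 7*523 + 86
523 = 6*86 + 7
86 = 12*7 + 2
7 = 3*2 + 1
2 = 2*1 + 0
Back-substitute:
1 = 7 − 3·2
1 = −3·86 + 37·7
1 = 37·523 − 225·86
1 = −225·3747 + 1612·523
1 = 1612·4270 − 1837·3747
1 = −1837·8017 + 3449·4270
1 = 3449·12287 − 5286·8017
1 = −5286·20304 + 8735·12287
So 12287·8735 ≡ 1 (mod 20304), hence d = 8735.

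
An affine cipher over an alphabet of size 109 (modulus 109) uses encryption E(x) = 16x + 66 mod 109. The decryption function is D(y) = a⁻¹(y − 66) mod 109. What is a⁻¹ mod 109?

75

gcd(109, 16) by repeated division:
109 = 6·16 + 13
16 = 1·13 + 3
13 = 4·3 + 1
3 = 3·1 + 0
Since gcd(16, 109) = 1, back-substitute to write 1 as a combination:
1 = 13 − 4·3
1 = −4·16 + 5·13
1 = 5·109 − 34·16
Hence 16⁻¹ ≡ -34 ≡ 75 (mod 109).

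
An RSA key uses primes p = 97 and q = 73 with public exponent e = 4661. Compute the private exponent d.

φ(n) = (p−1)(q−1) = 96·72 = 6912.
Need d with 4661·d ≡ 1 (mod 6912). Apply the extended Euclidean algorithm:
6912 = 1×4661 + 2251
4661 = 2×2251 + 159
2251 = 14×159 + 25
159 = 6×25 + 9
25 = 2×9 + 7
9 = 1×7 + 2
7 = 3×2 + 1
2 = 2×1 + 0
Back-substitute:
1 = 7 − 3·2
1 = −3·9 + 4·7
1 = 4·25 − 11·9
1 = −11·159 + 70·25
1 = 70·2251 − 991·159
1 = −991·4661 + 2052·2251
1 = 2052·6912 − 3043·4661
So 4661·(-3043) ≡ 1 (mod 6912), hence d ≡ -3043 ≡ 3869 (mod 6912).

3869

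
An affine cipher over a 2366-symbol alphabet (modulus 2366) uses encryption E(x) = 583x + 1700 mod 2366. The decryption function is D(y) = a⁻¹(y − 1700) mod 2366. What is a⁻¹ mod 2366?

487

Run Euclid on (2366, 583):
2366 = 4·583 + 34
583 = 17·34 + 5
34 = 6·5 + 4
5 = 1·4 + 1
4 = 4·1 + 0
Since gcd(583, 2366) = 1, back-substitute to write 1 as a combination:
1 = 5 − 4
1 = −34 + 7·5
1 = 7·583 − 120·34
1 = −120·2366 + 487·583
So 583·487 ≡ 1 (mod 2366).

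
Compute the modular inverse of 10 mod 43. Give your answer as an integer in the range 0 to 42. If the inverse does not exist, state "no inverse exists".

gcd(43, 10) by repeated division:
43 = 4·10 + 3
10 = 3·3 + 1
3 = 3·1 + 0
Since gcd(10, 43) = 1, back-substitute to write 1 as a combination:
1 = 10 − 3·3
1 = −3·43 + 13·10
So 10·13 ≡ 1 (mod 43).

13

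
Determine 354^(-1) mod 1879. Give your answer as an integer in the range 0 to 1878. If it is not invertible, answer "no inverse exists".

1810

Apply the Euclidean algorithm to 1879 and 354:
1879 = 5*354 + 109
354 = 3*109 + 27
109 = 4*27 + 1
27 = 27*1 + 0
Since gcd(354, 1879) = 1, back-substitute to write 1 as a combination:
1 = 109 − 4·27
1 = −4·354 + 13·109
1 = 13·1879 − 69·354
So 354·(-69) ≡ 1 (mod 1879), and -69 ≡ 1810 (mod 1879).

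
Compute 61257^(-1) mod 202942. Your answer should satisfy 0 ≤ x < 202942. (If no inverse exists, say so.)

Extended Euclidean algorithm:
202942 = 3*61257 + 19171
61257 = 3*19171 + 3744
19171 = 5*3744 + 451
3744 = 8*451 + 136
451 = 3*136 + 43
136 = 3*43 + 7
43 = 6*7 + 1
7 = 7*1 + 0
Since gcd(61257, 202942) = 1, back-substitute to write 1 as a combination:
1 = 43 − 6·7
1 = −6·136 + 19·43
1 = 19·451 − 63·136
1 = −63·3744 + 523·451
1 = 523·19171 − 2678·3744
1 = −2678·61257 + 8557·19171
1 = 8557·202942 − 28349·61257
Hence 61257⁻¹ ≡ -28349 ≡ 174593 (mod 202942).

174593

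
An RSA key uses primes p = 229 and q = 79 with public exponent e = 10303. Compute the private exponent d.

4279

φ(n) = (p−1)(q−1) = 228·78 = 17784.
Need d with 10303·d ≡ 1 (mod 17784). Apply the extended Euclidean algorithm:
17784 = 1×10303 + 7481
10303 = 1×7481 + 2822
7481 = 2×2822 + 1837
2822 = 1×1837 + 985
1837 = 1×985 + 852
985 = 1×852 + 133
852 = 6×133 + 54
133 = 2×54 + 25
54 = 2×25 + 4
25 = 6×4 + 1
4 = 4×1 + 0
Back-substitute:
1 = 25 − 6·4
1 = −6·54 + 13·25
1 = 13·133 − 32·54
1 = −32·852 + 205·133
1 = 205·985 − 237·852
1 = −237·1837 + 442·985
1 = 442·2822 − 679·1837
1 = −679·7481 + 1800·2822
1 = 1800·10303 − 2479·7481
1 = −2479·17784 + 4279·10303
So 10303·4279 ≡ 1 (mod 17784), hence d = 4279.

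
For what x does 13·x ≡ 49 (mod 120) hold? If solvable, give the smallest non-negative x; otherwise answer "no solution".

First find gcd(13, 120):
120 = 9*13 + 3
13 = 4*3 + 1
3 = 3*1 + 0
gcd = 1, so a unique solution mod 120 exists.
Back-substitute for the Bézout coefficients:
1 = 13 − 4·3
1 = −4·120 + 37·13
So 13·(37) ≡ 1 (mod 120), giving 13⁻¹ ≡ 37.
x ≡ 13⁻¹·49 ≡ 37·49 ≡ 13 (mod 120).

13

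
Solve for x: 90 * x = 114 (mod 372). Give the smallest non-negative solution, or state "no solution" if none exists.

55

First find gcd(90, 372):
372 = 4·90 + 12
90 = 7·12 + 6
12 = 2·6 + 0
gcd = 6 and 6 | 114, so solutions exist. Divide through by 6: 15x ≡ 19 (mod 62).
Now find 15⁻¹ mod 62:
62 = 4·15 + 2
15 = 7·2 + 1
2 = 2·1 + 0
Back-substitute:
1 = 15 − 7·2
1 = −7·62 + 29·15
So 15⁻¹ ≡ 29 (mod 62).
Then x ≡ 29·19 ≡ 55 (mod 62); the smallest non-negative solution is x = 55.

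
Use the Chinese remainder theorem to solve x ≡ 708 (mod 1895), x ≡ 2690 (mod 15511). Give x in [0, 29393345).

25875038

Write x = 708 + 1895·k. Then 1895·k ≡ 2690 − 708 ≡ 1982 (mod 15511).
Need 1895⁻¹ mod 15511. Extended Euclid on (15511, 1895):
15511 = 8×1895 + 351
1895 = 5×351 + 140
351 = 2×140 + 71
140 = 1×71 + 69
71 = 1×69 + 2
69 = 34×2 + 1
2 = 2×1 + 0
Back-substitute:
1 = 69 − 34·2
1 = −34·71 + 35·69
1 = 35·140 − 69·71
1 = −69·351 + 173·140
1 = 173·1895 − 934·351
1 = −934·15511 + 7645·1895
1895⁻¹ ≡ 7645 (mod 15511), so k ≡ 7645·1982 ≡ 13654 (mod 15511).
x = 708 + 1895·13654 = 25875038.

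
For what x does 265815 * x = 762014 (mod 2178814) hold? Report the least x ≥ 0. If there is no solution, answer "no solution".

First find gcd(265815, 2178814):
2178814 = 8*265815 + 52294
265815 = 5*52294 + 4345
52294 = 12*4345 + 154
4345 = 28*154 + 33
154 = 4*33 + 22
33 = 1*22 + 11
22 = 2*11 + 0
gcd = 11 and 11 | 762014, so solutions exist. Divide through by 11: 24165x ≡ 69274 (mod 198074).
Now find 24165⁻¹ mod 198074:
198074 = 8*24165 + 4754
24165 = 5*4754 + 395
4754 = 12*395 + 14
395 = 28*14 + 3
14 = 4*3 + 2
3 = 1*2 + 1
2 = 2*1 + 0
Back-substitute:
1 = 3 − 2
1 = −14 + 5·3
1 = 5·395 − 141·14
1 = −141·4754 + 1697·395
1 = 1697·24165 − 8626·4754
1 = −8626·198074 + 70705·24165
So 24165⁻¹ ≡ 70705 (mod 198074).
Then x ≡ 70705·69274 ≡ 44298 (mod 198074); the smallest non-negative solution is x = 44298.

44298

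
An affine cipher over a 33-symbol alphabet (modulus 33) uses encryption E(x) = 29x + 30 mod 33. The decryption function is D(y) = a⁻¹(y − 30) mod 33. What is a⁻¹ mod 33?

gcd(33, 29) by repeated division:
33 = 1·29 + 4
29 = 7·4 + 1
4 = 4·1 + 0
Since gcd(29, 33) = 1, back-substitute to write 1 as a combination:
1 = 29 − 7·4
1 = −7·33 + 8·29
So 29·8 ≡ 1 (mod 33).

8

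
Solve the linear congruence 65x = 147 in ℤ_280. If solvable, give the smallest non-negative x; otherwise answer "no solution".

no solution

gcd(65, 280):
280 = 4·65 + 20
65 = 3·20 + 5
20 = 4·5 + 0
gcd = 5, but 5 ∤ 147, so the congruence has no solution.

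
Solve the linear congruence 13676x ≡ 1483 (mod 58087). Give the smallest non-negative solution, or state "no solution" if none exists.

First find gcd(13676, 58087):
58087 = 4×13676 + 3383
13676 = 4×3383 + 144
3383 = 23×144 + 71
144 = 2×71 + 2
71 = 35×2 + 1
2 = 2×1 + 0
gcd = 1, so a unique solution mod 58087 exists.
Back-substitute for the Bézout coefficients:
1 = 71 − 35·2
1 = −35·144 + 71·71
1 = 71·3383 − 1668·144
1 = −1668·13676 + 6743·3383
1 = 6743·58087 − 28640·13676
So 13676·(-28640) ≡ 1 (mod 58087), giving 13676⁻¹ ≡ 29447.
x ≡ 13676⁻¹·1483 ≡ 29447·1483 ≡ 46564 (mod 58087).

46564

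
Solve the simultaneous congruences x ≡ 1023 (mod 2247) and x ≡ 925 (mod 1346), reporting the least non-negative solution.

Write x = 1023 + 2247·k. Then 2247·k ≡ 925 − 1023 ≡ 1248 (mod 1346).
Need 2247⁻¹ mod 1346. Extended Euclid on (1346, 901):
1346 = 1*901 + 445
901 = 2*445 + 11
445 = 40*11 + 5
11 = 2*5 + 1
5 = 5*1 + 0
Back-substitute:
1 = 11 − 2·5
1 = −2·445 + 81·11
1 = 81·901 − 164·445
1 = −164·1346 + 245·901
2247⁻¹ ≡ 245 (mod 1346), so k ≡ 245·1248 ≡ 218 (mod 1346).
x = 1023 + 2247·218 = 490869.

490869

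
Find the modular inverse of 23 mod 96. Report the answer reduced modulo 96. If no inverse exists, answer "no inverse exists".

gcd(96, 23) by repeated division:
96 = 4*23 + 4
23 = 5*4 + 3
4 = 1*3 + 1
3 = 3*1 + 0
The gcd is 1. Working backward:
1 = 4 − 3
1 = −23 + 6·4
1 = 6·96 − 25·23
Hence 23⁻¹ ≡ -25 ≡ 71 (mod 96).

71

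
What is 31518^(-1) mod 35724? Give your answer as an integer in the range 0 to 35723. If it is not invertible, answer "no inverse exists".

Euclidean algorithm on 35724, 31518:
35724 = 1×31518 + 4206
31518 = 7×4206 + 2076
4206 = 2×2076 + 54
2076 = 38×54 + 24
54 = 2×24 + 6
24 = 4×6 + 0
The gcd is 6, not 1, hence no inverse exists.

no inverse exists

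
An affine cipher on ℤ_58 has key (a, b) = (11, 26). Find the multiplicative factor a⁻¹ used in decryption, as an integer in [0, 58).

gcd(58, 11) by repeated division:
58 = 5*11 + 3
11 = 3*3 + 2
3 = 1*2 + 1
2 = 2*1 + 0
The gcd is 1. Working backward:
1 = 3 − 2
1 = −11 + 4·3
1 = 4·58 − 21·11
Hence 11⁻¹ ≡ -21 ≡ 37 (mod 58).

37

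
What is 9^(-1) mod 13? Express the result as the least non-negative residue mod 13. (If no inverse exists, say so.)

3

gcd(13, 9) by repeated division:
13 = 1×9 + 4
9 = 2×4 + 1
4 = 4×1 + 0
gcd = 1, so the inverse exists. Back-substitute:
1 = 9 − 2·4
1 = −2·13 + 3·9
So 9·3 ≡ 1 (mod 13).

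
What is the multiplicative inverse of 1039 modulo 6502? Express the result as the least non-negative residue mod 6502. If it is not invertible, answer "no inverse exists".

4925

Run Euclid on (6502, 1039):
6502 = 6*1039 + 268
1039 = 3*268 + 235
268 = 1*235 + 33
235 = 7*33 + 4
33 = 8*4 + 1
4 = 4*1 + 0
Since gcd(1039, 6502) = 1, back-substitute to write 1 as a combination:
1 = 33 − 8·4
1 = −8·235 + 57·33
1 = 57·268 − 65·235
1 = −65·1039 + 252·268
1 = 252·6502 − 1577·1039
So 1039·(-1577) ≡ 1 (mod 6502), and -1577 ≡ 4925 (mod 6502).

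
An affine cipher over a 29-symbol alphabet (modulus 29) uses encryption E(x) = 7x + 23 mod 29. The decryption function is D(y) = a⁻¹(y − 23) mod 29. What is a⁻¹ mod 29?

25

gcd(29, 7) by repeated division:
29 = 4·7 + 1
7 = 7·1 + 0
Since gcd(7, 29) = 1, back-substitute to write 1 as a combination:
1 = 29 − 4·7
So 7·(-4) ≡ 1 (mod 29), and -4 ≡ 25 (mod 29).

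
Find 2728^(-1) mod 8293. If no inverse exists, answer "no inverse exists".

Extended Euclidean algorithm:
8293 = 3*2728 + 109
2728 = 25*109 + 3
109 = 36*3 + 1
3 = 3*1 + 0
The gcd is 1. Working backward:
1 = 109 − 36·3
1 = −36·2728 + 901·109
1 = 901·8293 − 2739·2728
Thus 2728·(-2739) ≡ 1 (mod 8293); reducing, -2739 mod 8293 = 5554.

5554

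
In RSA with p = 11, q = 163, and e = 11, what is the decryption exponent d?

φ(n) = (p−1)(q−1) = 10·162 = 1620.
Need d with 11·d ≡ 1 (mod 1620). Apply the extended Euclidean algorithm:
1620 = 147×11 + 3
11 = 3×3 + 2
3 = 1×2 + 1
2 = 2×1 + 0
Back-substitute:
1 = 3 − 2
1 = −11 + 4·3
1 = 4·1620 − 589·11
So 11·(-589) ≡ 1 (mod 1620), hence d ≡ -589 ≡ 1031 (mod 1620).

1031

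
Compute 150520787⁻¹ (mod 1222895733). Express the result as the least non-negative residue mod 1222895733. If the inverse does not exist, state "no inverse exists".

579393944

Apply the Euclidean algorithm to 1222895733 and 150520787:
1222895733 = 8×150520787 + 18729437
150520787 = 8×18729437 + 685291
18729437 = 27×685291 + 226580
685291 = 3×226580 + 5551
226580 = 40×5551 + 4540
5551 = 1×4540 + 1011
4540 = 4×1011 + 496
1011 = 2×496 + 19
496 = 26×19 + 2
19 = 9×2 + 1
2 = 2×1 + 0
The gcd is 1. Working backward:
1 = 19 − 9·2
1 = −9·496 + 235·19
1 = 235·1011 − 479·496
1 = −479·4540 + 2151·1011
1 = 2151·5551 − 2630·4540
1 = −2630·226580 + 107351·5551
1 = 107351·685291 − 324683·226580
1 = −324683·18729437 + 8873792·685291
1 = 8873792·150520787 − 71315019·18729437
1 = −71315019·1222895733 + 579393944·150520787
So 150520787·579393944 ≡ 1 (mod 1222895733).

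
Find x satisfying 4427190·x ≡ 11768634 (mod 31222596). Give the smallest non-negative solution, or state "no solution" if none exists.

3528463

First find gcd(4427190, 31222596):
31222596 = 7×4427190 + 232266
4427190 = 19×232266 + 14136
232266 = 16×14136 + 6090
14136 = 2×6090 + 1956
6090 = 3×1956 + 222
1956 = 8×222 + 180
222 = 1×180 + 42
180 = 4×42 + 12
42 = 3×12 + 6
12 = 2×6 + 0
gcd = 6 and 6 | 11768634, so solutions exist. Divide through by 6: 737865x ≡ 1961439 (mod 5203766).
Now find 737865⁻¹ mod 5203766:
5203766 = 7*737865 + 38711
737865 = 19*38711 + 2356
38711 = 16*2356 + 1015
2356 = 2*1015 + 326
1015 = 3*326 + 37
326 = 8*37 + 30
37 = 1*30 + 7
30 = 4*7 + 2
7 = 3*2 + 1
2 = 2*1 + 0
Back-substitute:
1 = 7 − 3·2
1 = −3·30 + 13·7
1 = 13·37 − 16·30
1 = −16·326 + 141·37
1 = 141·1015 − 439·326
1 = −439·2356 + 1019·1015
1 = 1019·38711 − 16743·2356
1 = −16743·737865 + 319136·38711
1 = 319136·5203766 − 2250695·737865
So 737865·(-2250695) ≡ 1 (mod 5203766), i.e. 737865⁻¹ ≡ 2953071.
Then x ≡ 2953071·1961439 ≡ 3528463 (mod 5203766); the smallest non-negative solution is x = 3528463.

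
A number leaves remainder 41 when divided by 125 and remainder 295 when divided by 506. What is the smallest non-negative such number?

Write x = 41 + 125·k. Then 125·k ≡ 295 − 41 ≡ 254 (mod 506).
Need 125⁻¹ mod 506. Extended Euclid on (506, 125):
506 = 4·125 + 6
125 = 20·6 + 5
6 = 1·5 + 1
5 = 5·1 + 0
Back-substitute:
1 = 6 − 5
1 = −125 + 21·6
1 = 21·506 − 85·125
125⁻¹ ≡ 421 (mod 506), so k ≡ 421·254 ≡ 168 (mod 506).
x = 41 + 125·168 = 21041.

21041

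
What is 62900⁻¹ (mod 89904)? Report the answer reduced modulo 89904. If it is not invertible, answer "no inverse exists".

no inverse exists

Compute gcd(62900, 89904):
89904 = 1×62900 + 27004
62900 = 2×27004 + 8892
27004 = 3×8892 + 328
8892 = 27×328 + 36
328 = 9×36 + 4
36 = 9×4 + 0
gcd(62900, 89904) = 4 ≠ 1, so 62900 has no multiplicative inverse modulo 89904.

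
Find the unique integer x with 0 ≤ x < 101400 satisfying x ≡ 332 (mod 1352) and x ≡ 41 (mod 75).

Write x = 332 + 1352·k. Then 1352·k ≡ 41 − 332 ≡ 9 (mod 75).
Need 1352⁻¹ mod 75. Extended Euclid on (75, 2):
75 = 37·2 + 1
2 = 2·1 + 0
Back-substitute:
1 = 75 − 37·2
1352⁻¹ ≡ 38 (mod 75), so k ≡ 38·9 ≡ 42 (mod 75).
x = 332 + 1352·42 = 57116.

57116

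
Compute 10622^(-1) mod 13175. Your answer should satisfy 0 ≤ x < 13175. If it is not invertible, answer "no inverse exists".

10058

gcd(13175, 10622) by repeated division:
13175 = 1·10622 + 2553
10622 = 4·2553 + 410
2553 = 6·410 + 93
410 = 4·93 + 38
93 = 2·38 + 17
38 = 2·17 + 4
17 = 4·4 + 1
4 = 4·1 + 0
Since gcd(10622, 13175) = 1, back-substitute to write 1 as a combination:
1 = 17 − 4·4
1 = −4·38 + 9·17
1 = 9·93 − 22·38
1 = −22·410 + 97·93
1 = 97·2553 − 604·410
1 = −604·10622 + 2513·2553
1 = 2513·13175 − 3117·10622
So 10622·(-3117) ≡ 1 (mod 13175), and -3117 ≡ 10058 (mod 13175).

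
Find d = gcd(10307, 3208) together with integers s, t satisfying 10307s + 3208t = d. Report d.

Euclidean algorithm:
10307 = 3*3208 + 683
3208 = 4*683 + 476
683 = 1*476 + 207
476 = 2*207 + 62
207 = 3*62 + 21
62 = 2*21 + 20
21 = 1*20 + 1
20 = 20*1 + 0
gcd(10307, 3208) = 1.
Working backward:
1 = 21 − 20
1 = −62 + 3·21
1 = 3·207 − 10·62
1 = −10·476 + 23·207
1 = 23·683 − 33·476
1 = −33·3208 + 155·683
1 = 155·10307 − 498·3208
So 1 = (155)·10307 + (-498)·3208.

1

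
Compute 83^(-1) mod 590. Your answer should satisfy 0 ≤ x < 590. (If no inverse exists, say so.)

Run Euclid on (590, 83):
590 = 7×83 + 9
83 = 9×9 + 2
9 = 4×2 + 1
2 = 2×1 + 0
gcd = 1, so the inverse exists. Back-substitute:
1 = 9 − 4·2
1 = −4·83 + 37·9
1 = 37·590 − 263·83
So 83·(-263) ≡ 1 (mod 590), and -263 ≡ 327 (mod 590).

327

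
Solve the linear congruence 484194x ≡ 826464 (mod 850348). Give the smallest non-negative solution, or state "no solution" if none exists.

102050

First find gcd(484194, 850348):
850348 = 1·484194 + 366154
484194 = 1·366154 + 118040
366154 = 3·118040 + 12034
118040 = 9·12034 + 9734
12034 = 1·9734 + 2300
9734 = 4·2300 + 534
2300 = 4·534 + 164
534 = 3·164 + 42
164 = 3·42 + 38
42 = 1·38 + 4
38 = 9·4 + 2
4 = 2·2 + 0
gcd = 2 and 2 | 826464, so solutions exist. Divide through by 2: 242097x ≡ 413232 (mod 425174).
Now find 242097⁻¹ mod 425174:
425174 = 1*242097 + 183077
242097 = 1*183077 + 59020
183077 = 3*59020 + 6017
59020 = 9*6017 + 4867
6017 = 1*4867 + 1150
4867 = 4*1150 + 267
1150 = 4*267 + 82
267 = 3*82 + 21
82 = 3*21 + 19
21 = 1*19 + 2
19 = 9*2 + 1
2 = 2*1 + 0
Back-substitute:
1 = 19 − 9·2
1 = −9·21 + 10·19
1 = 10·82 − 39·21
1 = −39·267 + 127·82
1 = 127·1150 − 547·267
1 = −547·4867 + 2315·1150
1 = 2315·6017 − 2862·4867
1 = −2862·59020 + 28073·6017
1 = 28073·183077 − 87081·59020
1 = −87081·242097 + 115154·183077
1 = 115154·425174 − 202235·242097
So 242097·(-202235) ≡ 1 (mod 425174), i.e. 242097⁻¹ ≡ 222939.
Then x ≡ 222939·413232 ≡ 102050 (mod 425174); the smallest non-negative solution is x = 102050.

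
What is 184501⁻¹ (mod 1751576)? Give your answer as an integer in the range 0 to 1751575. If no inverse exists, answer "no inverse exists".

1317197

Run Euclid on (1751576, 184501):
1751576 = 9*184501 + 91067
184501 = 2*91067 + 2367
91067 = 38*2367 + 1121
2367 = 2*1121 + 125
1121 = 8*125 + 121
125 = 1*121 + 4
121 = 30*4 + 1
4 = 4*1 + 0
Since gcd(184501, 1751576) = 1, back-substitute to write 1 as a combination:
1 = 121 − 30·4
1 = −30·125 + 31·121
1 = 31·1121 − 278·125
1 = −278·2367 + 587·1121
1 = 587·91067 − 22584·2367
1 = −22584·184501 + 45755·91067
1 = 45755·1751576 − 434379·184501
Hence 184501⁻¹ ≡ -434379 ≡ 1317197 (mod 1751576).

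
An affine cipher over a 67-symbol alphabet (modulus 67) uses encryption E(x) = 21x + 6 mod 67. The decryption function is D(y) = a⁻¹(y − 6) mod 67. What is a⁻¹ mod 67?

Extended Euclidean algorithm:
67 = 3·21 + 4
21 = 5·4 + 1
4 = 4·1 + 0
The gcd is 1. Working backward:
1 = 21 − 5·4
1 = −5·67 + 16·21
So 21·16 ≡ 1 (mod 67).

16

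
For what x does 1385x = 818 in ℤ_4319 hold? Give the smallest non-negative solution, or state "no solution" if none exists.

First find gcd(1385, 4319):
4319 = 3*1385 + 164
1385 = 8*164 + 73
164 = 2*73 + 18
73 = 4*18 + 1
18 = 18*1 + 0
gcd = 1, so a unique solution mod 4319 exists.
Back-substitute for the Bézout coefficients:
1 = 73 − 4·18
1 = −4·164 + 9·73
1 = 9·1385 − 76·164
1 = −76·4319 + 237·1385
So 1385·(237) ≡ 1 (mod 4319), giving 1385⁻¹ ≡ 237.
x ≡ 1385⁻¹·818 ≡ 237·818 ≡ 3830 (mod 4319).

3830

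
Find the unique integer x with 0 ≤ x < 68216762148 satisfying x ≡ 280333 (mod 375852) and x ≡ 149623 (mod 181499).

1153394269

Write x = 280333 + 375852·k. Then 375852·k ≡ 149623 − 280333 ≡ 50789 (mod 181499).
Need 375852⁻¹ mod 181499. Extended Euclid on (181499, 12854):
181499 = 14*12854 + 1543
12854 = 8*1543 + 510
1543 = 3*510 + 13
510 = 39*13 + 3
13 = 4*3 + 1
3 = 3*1 + 0
Back-substitute:
1 = 13 − 4·3
1 = −4·510 + 157·13
1 = 157·1543 − 475·510
1 = −475·12854 + 3957·1543
1 = 3957·181499 − 55873·12854
375852⁻¹ ≡ 125626 (mod 181499), so k ≡ 125626·50789 ≡ 3068 (mod 181499).
x = 280333 + 375852·3068 = 1153394269.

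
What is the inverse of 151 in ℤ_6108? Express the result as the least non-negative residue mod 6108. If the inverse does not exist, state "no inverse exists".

5299

Run Euclid on (6108, 151):
6108 = 40×151 + 68
151 = 2×68 + 15
68 = 4×15 + 8
15 = 1×8 + 7
8 = 1×7 + 1
7 = 7×1 + 0
gcd = 1, so the inverse exists. Back-substitute:
1 = 8 − 7
1 = −15 + 2·8
1 = 2·68 − 9·15
1 = −9·151 + 20·68
1 = 20·6108 − 809·151
So 151·(-809) ≡ 1 (mod 6108), and -809 ≡ 5299 (mod 6108).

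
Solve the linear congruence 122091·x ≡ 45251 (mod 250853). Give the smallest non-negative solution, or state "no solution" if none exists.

First find gcd(122091, 250853):
250853 = 2*122091 + 6671
122091 = 18*6671 + 2013
6671 = 3*2013 + 632
2013 = 3*632 + 117
632 = 5*117 + 47
117 = 2*47 + 23
47 = 2*23 + 1
23 = 23*1 + 0
gcd = 1, so a unique solution mod 250853 exists.
Back-substitute for the Bézout coefficients:
1 = 47 − 2·23
1 = −2·117 + 5·47
1 = 5·632 − 27·117
1 = −27·2013 + 86·632
1 = 86·6671 − 285·2013
1 = −285·122091 + 5216·6671
1 = 5216·250853 − 10717·122091
So 122091·(-10717) ≡ 1 (mod 250853), giving 122091⁻¹ ≡ 240136.
x ≡ 122091⁻¹·45251 ≡ 240136·45251 ≡ 194735 (mod 250853).

194735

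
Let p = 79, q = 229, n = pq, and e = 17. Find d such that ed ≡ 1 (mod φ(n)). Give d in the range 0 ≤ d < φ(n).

8369

φ(n) = (p−1)(q−1) = 78·228 = 17784.
Need d with 17·d ≡ 1 (mod 17784). Apply the extended Euclidean algorithm:
17784 = 1046·17 + 2
17 = 8·2 + 1
2 = 2·1 + 0
Back-substitute:
1 = 17 − 8·2
1 = −8·17784 + 8369·17
So 17·8369 ≡ 1 (mod 17784), hence d = 8369.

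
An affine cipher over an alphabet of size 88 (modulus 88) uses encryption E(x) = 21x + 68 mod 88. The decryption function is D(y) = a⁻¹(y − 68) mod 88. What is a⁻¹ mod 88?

21

Apply the Euclidean algorithm to 88 and 21:
88 = 4×21 + 4
21 = 5×4 + 1
4 = 4×1 + 0
gcd = 1, so the inverse exists. Back-substitute:
1 = 21 − 5·4
1 = −5·88 + 21·21
So 21·21 ≡ 1 (mod 88).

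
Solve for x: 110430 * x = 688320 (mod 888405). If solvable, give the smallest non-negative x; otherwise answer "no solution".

6764

First find gcd(110430, 888405):
888405 = 8×110430 + 4965
110430 = 22×4965 + 1200
4965 = 4×1200 + 165
1200 = 7×165 + 45
165 = 3×45 + 30
45 = 1×30 + 15
30 = 2×15 + 0
gcd = 15 and 15 | 688320, so solutions exist. Divide through by 15: 7362x ≡ 45888 (mod 59227).
Now find 7362⁻¹ mod 59227:
59227 = 8×7362 + 331
7362 = 22×331 + 80
331 = 4×80 + 11
80 = 7×11 + 3
11 = 3×3 + 2
3 = 1×2 + 1
2 = 2×1 + 0
Back-substitute:
1 = 3 − 2
1 = −11 + 4·3
1 = 4·80 − 29·11
1 = −29·331 + 120·80
1 = 120·7362 − 2669·331
1 = −2669·59227 + 21472·7362
So 7362⁻¹ ≡ 21472 (mod 59227).
Then x ≡ 21472·45888 ≡ 6764 (mod 59227); the smallest non-negative solution is x = 6764.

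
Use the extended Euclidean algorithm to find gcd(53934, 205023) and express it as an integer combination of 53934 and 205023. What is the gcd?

Euclidean algorithm:
205023 = 3×53934 + 43221
53934 = 1×43221 + 10713
43221 = 4×10713 + 369
10713 = 29×369 + 12
369 = 30×12 + 9
12 = 1×9 + 3
9 = 3×3 + 0
gcd(53934, 205023) = 3.
Back-substituting:
3 = 12 − 9
3 = −369 + 31·12
3 = 31·10713 − 900·369
3 = −900·43221 + 3631·10713
3 = 3631·53934 − 4531·43221
3 = −4531·205023 + 17224·53934
So 3 = (-4531)·205023 + (17224)·53934.

3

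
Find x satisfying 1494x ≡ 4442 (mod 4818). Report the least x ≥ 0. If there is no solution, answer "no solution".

gcd(1494, 4818):
4818 = 3*1494 + 336
1494 = 4*336 + 150
336 = 2*150 + 36
150 = 4*36 + 6
36 = 6*6 + 0
gcd = 6, but 6 ∤ 4442, so the congruence has no solution.

no solution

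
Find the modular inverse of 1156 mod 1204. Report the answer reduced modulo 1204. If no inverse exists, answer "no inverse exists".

Euclidean algorithm on 1204, 1156:
1204 = 1*1156 + 48
1156 = 24*48 + 4
48 = 12*4 + 0
The gcd is 4, not 1, hence no inverse exists.

no inverse exists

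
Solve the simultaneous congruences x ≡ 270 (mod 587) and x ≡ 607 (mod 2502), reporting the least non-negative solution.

1454269

Write x = 270 + 587·k. Then 587·k ≡ 607 − 270 ≡ 337 (mod 2502).
Need 587⁻¹ mod 2502. Extended Euclid on (2502, 587):
2502 = 4·587 + 154
587 = 3·154 + 125
154 = 1·125 + 29
125 = 4·29 + 9
29 = 3·9 + 2
9 = 4·2 + 1
2 = 2·1 + 0
Back-substitute:
1 = 9 − 4·2
1 = −4·29 + 13·9
1 = 13·125 − 56·29
1 = −56·154 + 69·125
1 = 69·587 − 263·154
1 = −263·2502 + 1121·587
587⁻¹ ≡ 1121 (mod 2502), so k ≡ 1121·337 ≡ 2477 (mod 2502).
x = 270 + 587·2477 = 1454269.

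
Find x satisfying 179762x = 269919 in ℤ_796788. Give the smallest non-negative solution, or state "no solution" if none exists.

no solution

gcd(179762, 796788):
796788 = 4·179762 + 77740
179762 = 2·77740 + 24282
77740 = 3·24282 + 4894
24282 = 4·4894 + 4706
4894 = 1·4706 + 188
4706 = 25·188 + 6
188 = 31·6 + 2
6 = 3·2 + 0
gcd = 2, but 2 ∤ 269919, so the congruence has no solution.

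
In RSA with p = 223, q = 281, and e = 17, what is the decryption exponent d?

φ(n) = (p−1)(q−1) = 222·280 = 62160.
Need d with 17·d ≡ 1 (mod 62160). Apply the extended Euclidean algorithm:
62160 = 3656×17 + 8
17 = 2×8 + 1
8 = 8×1 + 0
Back-substitute:
1 = 17 − 2·8
1 = −2·62160 + 7313·17
So 17·7313 ≡ 1 (mod 62160), hence d = 7313.

7313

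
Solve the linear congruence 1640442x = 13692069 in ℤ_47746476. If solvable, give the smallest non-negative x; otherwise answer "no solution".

gcd(1640442, 47746476):
47746476 = 29·1640442 + 173658
1640442 = 9·173658 + 77520
173658 = 2·77520 + 18618
77520 = 4·18618 + 3048
18618 = 6·3048 + 330
3048 = 9·330 + 78
330 = 4·78 + 18
78 = 4·18 + 6
18 = 3·6 + 0
gcd = 6, but 6 ∤ 13692069, so the congruence has no solution.

no solution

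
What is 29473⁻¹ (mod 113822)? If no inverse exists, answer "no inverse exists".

Run Euclid on (113822, 29473):
113822 = 3×29473 + 25403
29473 = 1×25403 + 4070
25403 = 6×4070 + 983
4070 = 4×983 + 138
983 = 7×138 + 17
138 = 8×17 + 2
17 = 8×2 + 1
2 = 2×1 + 0
Since gcd(29473, 113822) = 1, back-substitute to write 1 as a combination:
1 = 17 − 8·2
1 = −8·138 + 65·17
1 = 65·983 − 463·138
1 = −463·4070 + 1917·983
1 = 1917·25403 − 11965·4070
1 = −11965·29473 + 13882·25403
1 = 13882·113822 − 53611·29473
Hence 29473⁻¹ ≡ -53611 ≡ 60211 (mod 113822).

60211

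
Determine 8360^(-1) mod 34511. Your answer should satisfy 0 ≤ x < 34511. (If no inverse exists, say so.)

7798

Apply the Euclidean algorithm to 34511 and 8360:
34511 = 4×8360 + 1071
8360 = 7×1071 + 863
1071 = 1×863 + 208
863 = 4×208 + 31
208 = 6×31 + 22
31 = 1×22 + 9
22 = 2×9 + 4
9 = 2×4 + 1
4 = 4×1 + 0
The gcd is 1. Working backward:
1 = 9 − 2·4
1 = −2·22 + 5·9
1 = 5·31 − 7·22
1 = −7·208 + 47·31
1 = 47·863 − 195·208
1 = −195·1071 + 242·863
1 = 242·8360 − 1889·1071
1 = −1889·34511 + 7798·8360
So 8360·7798 ≡ 1 (mod 34511).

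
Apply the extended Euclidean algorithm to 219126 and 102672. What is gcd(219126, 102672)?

Apply Euclid's algorithm to 219126 and 102672:
219126 = 2*102672 + 13782
102672 = 7*13782 + 6198
13782 = 2*6198 + 1386
6198 = 4*1386 + 654
1386 = 2*654 + 78
654 = 8*78 + 30
78 = 2*30 + 18
30 = 1*18 + 12
18 = 1*12 + 6
12 = 2*6 + 0
gcd(219126, 102672) = 6.
Working backward:
6 = 18 − 12
6 = −30 + 2·18
6 = 2·78 − 5·30
6 = −5·654 + 42·78
6 = 42·1386 − 89·654
6 = −89·6198 + 398·1386
6 = 398·13782 − 885·6198
6 = −885·102672 + 6593·13782
6 = 6593·219126 − 14071·102672
So 6 = (6593)·219126 + (-14071)·102672.

6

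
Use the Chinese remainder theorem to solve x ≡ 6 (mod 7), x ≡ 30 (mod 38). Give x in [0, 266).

258

Write x = 6 + 7·k. Then 7·k ≡ 30 − 6 ≡ 24 (mod 38).
Need 7⁻¹ mod 38. Extended Euclid on (38, 7):
38 = 5×7 + 3
7 = 2×3 + 1
3 = 3×1 + 0
Back-substitute:
1 = 7 − 2·3
1 = −2·38 + 11·7
7⁻¹ ≡ 11 (mod 38), so k ≡ 11·24 ≡ 36 (mod 38).
x = 6 + 7·36 = 258.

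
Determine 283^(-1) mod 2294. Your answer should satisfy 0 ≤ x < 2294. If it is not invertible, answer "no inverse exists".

Apply the Euclidean algorithm to 2294 and 283:
2294 = 8·283 + 30
283 = 9·30 + 13
30 = 2·13 + 4
13 = 3·4 + 1
4 = 4·1 + 0
gcd = 1, so the inverse exists. Back-substitute:
1 = 13 − 3·4
1 = −3·30 + 7·13
1 = 7·283 − 66·30
1 = −66·2294 + 535·283
So 283·535 ≡ 1 (mod 2294).

535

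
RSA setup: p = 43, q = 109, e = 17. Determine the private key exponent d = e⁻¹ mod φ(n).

1601

φ(n) = (p−1)(q−1) = 42·108 = 4536.
Need d with 17·d ≡ 1 (mod 4536). Apply the extended Euclidean algorithm:
4536 = 266*17 + 14
17 = 1*14 + 3
14 = 4*3 + 2
3 = 1*2 + 1
2 = 2*1 + 0
Back-substitute:
1 = 3 − 2
1 = −14 + 5·3
1 = 5·17 − 6·14
1 = −6·4536 + 1601·17
So 17·1601 ≡ 1 (mod 4536), hence d = 1601.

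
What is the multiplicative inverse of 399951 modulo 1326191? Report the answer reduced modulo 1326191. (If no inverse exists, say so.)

Apply the Euclidean algorithm to 1326191 and 399951:
1326191 = 3·399951 + 126338
399951 = 3·126338 + 20937
126338 = 6·20937 + 716
20937 = 29·716 + 173
716 = 4·173 + 24
173 = 7·24 + 5
24 = 4·5 + 4
5 = 1·4 + 1
4 = 4·1 + 0
Since gcd(399951, 1326191) = 1, back-substitute to write 1 as a combination:
1 = 5 − 4
1 = −24 + 5·5
1 = 5·173 − 36·24
1 = −36·716 + 149·173
1 = 149·20937 − 4357·716
1 = −4357·126338 + 26291·20937
1 = 26291·399951 − 83230·126338
1 = −83230·1326191 + 275981·399951
So 399951·275981 ≡ 1 (mod 1326191).

275981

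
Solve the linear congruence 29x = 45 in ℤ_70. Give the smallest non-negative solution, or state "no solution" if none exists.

45

First find gcd(29, 70):
70 = 2·29 + 12
29 = 2·12 + 5
12 = 2·5 + 2
5 = 2·2 + 1
2 = 2·1 + 0
gcd = 1, so a unique solution mod 70 exists.
Back-substitute for the Bézout coefficients:
1 = 5 − 2·2
1 = −2·12 + 5·5
1 = 5·29 − 12·12
1 = −12·70 + 29·29
So 29·(29) ≡ 1 (mod 70), giving 29⁻¹ ≡ 29.
x ≡ 29⁻¹·45 ≡ 29·45 ≡ 45 (mod 70).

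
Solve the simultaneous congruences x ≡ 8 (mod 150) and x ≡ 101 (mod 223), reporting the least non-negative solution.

2108

Write x = 8 + 150·k. Then 150·k ≡ 101 − 8 ≡ 93 (mod 223).
Need 150⁻¹ mod 223. Extended Euclid on (223, 150):
223 = 1*150 + 73
150 = 2*73 + 4
73 = 18*4 + 1
4 = 4*1 + 0
Back-substitute:
1 = 73 − 18·4
1 = −18·150 + 37·73
1 = 37·223 − 55·150
150⁻¹ ≡ 168 (mod 223), so k ≡ 168·93 ≡ 14 (mod 223).
x = 8 + 150·14 = 2108.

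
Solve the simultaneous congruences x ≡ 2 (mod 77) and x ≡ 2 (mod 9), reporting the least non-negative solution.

Write x = 2 + 77·k. Then 77·k ≡ 2 − 2 ≡ 0 (mod 9).
Need 77⁻¹ mod 9. Extended Euclid on (9, 5):
9 = 1*5 + 4
5 = 1*4 + 1
4 = 4*1 + 0
Back-substitute:
1 = 5 − 4
1 = −9 + 2·5
77⁻¹ ≡ 2 (mod 9), so k ≡ 2·0 ≡ 0 (mod 9).
x = 2 + 77·0 = 2.

2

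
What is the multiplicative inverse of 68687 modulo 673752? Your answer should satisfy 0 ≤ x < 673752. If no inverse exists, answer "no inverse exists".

Apply the Euclidean algorithm to 673752 and 68687:
673752 = 9*68687 + 55569
68687 = 1*55569 + 13118
55569 = 4*13118 + 3097
13118 = 4*3097 + 730
3097 = 4*730 + 177
730 = 4*177 + 22
177 = 8*22 + 1
22 = 22*1 + 0
The gcd is 1. Working backward:
1 = 177 − 8·22
1 = −8·730 + 33·177
1 = 33·3097 − 140·730
1 = −140·13118 + 593·3097
1 = 593·55569 − 2512·13118
1 = −2512·68687 + 3105·55569
1 = 3105·673752 − 30457·68687
Thus 68687·(-30457) ≡ 1 (mod 673752); reducing, -30457 mod 673752 = 643295.

643295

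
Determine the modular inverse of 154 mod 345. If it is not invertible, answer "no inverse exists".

Apply the Euclidean algorithm to 345 and 154:
345 = 2×154 + 37
154 = 4×37 + 6
37 = 6×6 + 1
6 = 6×1 + 0
The gcd is 1. Working backward:
1 = 37 − 6·6
1 = −6·154 + 25·37
1 = 25·345 − 56·154
Hence 154⁻¹ ≡ -56 ≡ 289 (mod 345).

289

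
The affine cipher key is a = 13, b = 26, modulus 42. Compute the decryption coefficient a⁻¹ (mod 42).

13

Run Euclid on (42, 13):
42 = 3*13 + 3
13 = 4*3 + 1
3 = 3*1 + 0
gcd = 1, so the inverse exists. Back-substitute:
1 = 13 − 4·3
1 = −4·42 + 13·13
So 13·13 ≡ 1 (mod 42).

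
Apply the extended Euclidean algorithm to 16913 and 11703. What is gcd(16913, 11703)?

Repeated division:
16913 = 1·11703 + 5210
11703 = 2·5210 + 1283
5210 = 4·1283 + 78
1283 = 16·78 + 35
78 = 2·35 + 8
35 = 4·8 + 3
8 = 2·3 + 2
3 = 1·2 + 1
2 = 2·1 + 0
gcd(16913, 11703) = 1.
Express as a combination:
1 = 3 − 2
1 = −8 + 3·3
1 = 3·35 − 13·8
1 = −13·78 + 29·35
1 = 29·1283 − 477·78
1 = −477·5210 + 1937·1283
1 = 1937·11703 − 4351·5210
1 = −4351·16913 + 6288·11703
So 1 = (-4351)·16913 + (6288)·11703.

1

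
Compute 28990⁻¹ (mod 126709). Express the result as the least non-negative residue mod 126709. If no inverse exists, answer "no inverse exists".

gcd(126709, 28990) by repeated division:
126709 = 4·28990 + 10749
28990 = 2·10749 + 7492
10749 = 1·7492 + 3257
7492 = 2·3257 + 978
3257 = 3·978 + 323
978 = 3·323 + 9
323 = 35·9 + 8
9 = 1·8 + 1
8 = 8·1 + 0
Since gcd(28990, 126709) = 1, back-substitute to write 1 as a combination:
1 = 9 − 8
1 = −323 + 36·9
1 = 36·978 − 109·323
1 = −109·3257 + 363·978
1 = 363·7492 − 835·3257
1 = −835·10749 + 1198·7492
1 = 1198·28990 − 3231·10749
1 = −3231·126709 + 14122·28990
So 28990·14122 ≡ 1 (mod 126709).

14122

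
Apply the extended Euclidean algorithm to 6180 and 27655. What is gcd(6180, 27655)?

5

Euclidean algorithm:
27655 = 4·6180 + 2935
6180 = 2·2935 + 310
2935 = 9·310 + 145
310 = 2·145 + 20
145 = 7·20 + 5
20 = 4·5 + 0
gcd(6180, 27655) = 5.
Back-substituting:
5 = 145 − 7·20
5 = −7·310 + 15·145
5 = 15·2935 − 142·310
5 = −142·6180 + 299·2935
5 = 299·27655 − 1338·6180
So 5 = (299)·27655 + (-1338)·6180.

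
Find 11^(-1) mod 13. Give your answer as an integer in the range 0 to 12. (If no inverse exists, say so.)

6

Extended Euclidean algorithm:
13 = 1·11 + 2
11 = 5·2 + 1
2 = 2·1 + 0
Since gcd(11, 13) = 1, back-substitute to write 1 as a combination:
1 = 11 − 5·2
1 = −5·13 + 6·11
So 11·6 ≡ 1 (mod 13).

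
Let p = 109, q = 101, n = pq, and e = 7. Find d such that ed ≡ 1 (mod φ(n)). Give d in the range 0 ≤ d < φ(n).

φ(n) = (p−1)(q−1) = 108·100 = 10800.
Need d with 7·d ≡ 1 (mod 10800). Apply the extended Euclidean algorithm:
10800 = 1542·7 + 6
7 = 1·6 + 1
6 = 6·1 + 0
Back-substitute:
1 = 7 − 6
1 = −10800 + 1543·7
So 7·1543 ≡ 1 (mod 10800), hence d = 1543.

1543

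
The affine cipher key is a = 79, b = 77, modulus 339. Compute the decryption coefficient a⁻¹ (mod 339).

103

Extended Euclidean algorithm:
339 = 4*79 + 23
79 = 3*23 + 10
23 = 2*10 + 3
10 = 3*3 + 1
3 = 3*1 + 0
gcd = 1, so the inverse exists. Back-substitute:
1 = 10 − 3·3
1 = −3·23 + 7·10
1 = 7·79 − 24·23
1 = −24·339 + 103·79
So 79·103 ≡ 1 (mod 339).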